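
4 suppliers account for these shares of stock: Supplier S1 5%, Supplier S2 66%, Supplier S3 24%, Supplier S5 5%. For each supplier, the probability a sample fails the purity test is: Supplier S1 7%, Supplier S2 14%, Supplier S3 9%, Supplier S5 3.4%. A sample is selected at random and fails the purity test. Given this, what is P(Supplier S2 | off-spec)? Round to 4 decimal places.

0.7752

Compute prior × likelihood for every hypothesis:
  Supplier S1: 0.05 × 0.07 = 0.0035
  Supplier S2: 0.66 × 0.14 = 0.0924
  Supplier S3: 0.24 × 0.09 = 0.0216
  Supplier S5: 0.05 × 0.034 = 0.0017
Sum = 0.1192.
P(Supplier S2 | evidence) = 0.0924 / 0.1192 ≈ 0.7752.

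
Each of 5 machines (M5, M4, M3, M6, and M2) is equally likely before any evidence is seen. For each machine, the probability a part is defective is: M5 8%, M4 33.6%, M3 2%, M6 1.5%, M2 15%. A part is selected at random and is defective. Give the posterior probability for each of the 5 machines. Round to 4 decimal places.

With a uniform prior (1/5 each), posterior ∝ likelihood:
  M5: 0.08
  M4: 0.336
  M3: 0.02
  M6: 0.015
  M2: 0.15
Total = 0.601.
P(M5 | defective) = 0.08/0.601 ≈ 0.1331
P(M4 | defective) = 0.336/0.601 ≈ 0.5591
P(M3 | defective) = 0.02/0.601 ≈ 0.0333
P(M6 | defective) = 0.015/0.601 ≈ 0.0250
P(M2 | defective) = 0.15/0.601 ≈ 0.2496
(Check: 0.1331+0.5591+0.0333+0.0250+0.2496 = 1.0001.)

M5 0.1331, M4 0.5591, M3 0.0333, M6 0.0250, M2 0.2496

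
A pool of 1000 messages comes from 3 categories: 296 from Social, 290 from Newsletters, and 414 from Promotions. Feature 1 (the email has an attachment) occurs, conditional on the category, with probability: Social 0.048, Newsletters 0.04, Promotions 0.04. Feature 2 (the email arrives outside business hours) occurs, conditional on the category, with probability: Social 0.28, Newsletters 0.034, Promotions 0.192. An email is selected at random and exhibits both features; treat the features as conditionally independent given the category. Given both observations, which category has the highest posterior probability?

Social

By Bayes' rule, posterior ∝ prior × likelihood:
  Social: 0.296 × 0.048 × 0.28 = 0.00397824
  Newsletters: 0.29 × 0.04 × 0.034 = 0.0003944
  Promotions: 0.414 × 0.04 × 0.192 = 0.00317952
Sum = 0.00755216.
Largest term belongs to Social, so Social is most probable.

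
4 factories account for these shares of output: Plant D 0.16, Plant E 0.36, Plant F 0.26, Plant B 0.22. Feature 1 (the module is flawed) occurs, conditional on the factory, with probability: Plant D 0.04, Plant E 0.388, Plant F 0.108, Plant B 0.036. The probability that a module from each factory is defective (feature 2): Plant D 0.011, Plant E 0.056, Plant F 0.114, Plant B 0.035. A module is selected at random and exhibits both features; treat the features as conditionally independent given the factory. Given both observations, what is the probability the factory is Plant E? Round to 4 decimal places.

Compute prior × likelihood for every hypothesis:
  Plant D: 0.16 × 0.04 × 0.011 = 0.0000704
  Plant E: 0.36 × 0.388 × 0.056 = 0.00782208
  Plant F: 0.26 × 0.108 × 0.114 = 0.00320112
  Plant B: 0.22 × 0.036 × 0.035 = 0.0002772
Sum = 0.0113708.
P(Plant E | evidence) = 0.00782208 / 0.0113708 ≈ 0.6879.

0.6879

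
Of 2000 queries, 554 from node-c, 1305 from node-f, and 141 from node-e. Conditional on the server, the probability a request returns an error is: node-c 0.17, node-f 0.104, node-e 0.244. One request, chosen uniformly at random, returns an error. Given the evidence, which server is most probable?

By Bayes' rule, posterior ∝ prior × likelihood:
  node-c: 0.277 × 0.17 = 0.04709
  node-f: 0.6525 × 0.104 = 0.06786
  node-e: 0.0705 × 0.244 = 0.017202
Total = 0.132152.
Largest term belongs to node-f, so node-f is most probable.

node-f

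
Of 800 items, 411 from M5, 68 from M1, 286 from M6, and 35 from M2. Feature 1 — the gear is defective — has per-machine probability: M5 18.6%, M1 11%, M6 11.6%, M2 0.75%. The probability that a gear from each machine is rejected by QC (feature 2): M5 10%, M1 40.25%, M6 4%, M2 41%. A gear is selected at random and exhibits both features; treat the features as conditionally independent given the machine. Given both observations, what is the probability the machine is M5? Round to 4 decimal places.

By Bayes' rule, posterior ∝ prior × likelihood:
  M5: 0.51375 × 0.186 × 0.1 = 0.00955575
  M1: 0.085 × 0.11 × 0.4025 = 0.003763375
  M6: 0.3575 × 0.116 × 0.04 = 0.0016588
  M2: 0.04375 × 0.0075 × 0.41 = 0.00013453125
Normalizing constant = 0.01511245625.
P(M5 | evidence) = 0.00955575 / 0.01511245625 ≈ 0.6323.

0.6323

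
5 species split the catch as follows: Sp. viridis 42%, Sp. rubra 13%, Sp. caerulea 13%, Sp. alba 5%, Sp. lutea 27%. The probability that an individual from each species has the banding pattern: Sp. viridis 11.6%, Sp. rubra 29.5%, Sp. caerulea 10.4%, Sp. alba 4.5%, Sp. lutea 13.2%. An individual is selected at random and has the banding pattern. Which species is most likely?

By Bayes' rule, posterior ∝ prior × likelihood:
  Sp. viridis: 0.42 × 0.116 = 0.04872
  Sp. rubra: 0.13 × 0.295 = 0.03835
  Sp. caerulea: 0.13 × 0.104 = 0.01352
  Sp. alba: 0.05 × 0.045 = 0.00225
  Sp. lutea: 0.27 × 0.132 = 0.03564
Normalizing constant = 0.13848.
Largest term belongs to Sp. viridis, so Sp. viridis is most probable.

Sp. viridis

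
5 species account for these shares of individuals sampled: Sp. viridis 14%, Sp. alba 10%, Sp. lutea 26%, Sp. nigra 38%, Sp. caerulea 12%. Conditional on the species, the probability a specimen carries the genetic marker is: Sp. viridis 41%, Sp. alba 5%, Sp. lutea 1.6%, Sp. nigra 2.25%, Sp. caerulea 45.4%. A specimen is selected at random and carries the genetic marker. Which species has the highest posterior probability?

Sp. viridis

Compute prior × likelihood for every hypothesis:
  Sp. viridis: 0.14 × 0.41 = 0.0574
  Sp. alba: 0.1 × 0.05 = 0.005
  Sp. lutea: 0.26 × 0.016 = 0.00416
  Sp. nigra: 0.38 × 0.0225 = 0.00855
  Sp. caerulea: 0.12 × 0.454 = 0.05448
Sum = 0.12959.
Largest term belongs to Sp. viridis, so Sp. viridis is most probable.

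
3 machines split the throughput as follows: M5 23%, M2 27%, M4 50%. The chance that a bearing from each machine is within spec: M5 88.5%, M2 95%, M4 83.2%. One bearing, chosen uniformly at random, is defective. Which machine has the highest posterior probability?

M4

Taking complements, P(defective | each) = M5 0.115, M2 0.05, M4 0.168.
By Bayes' rule, posterior ∝ prior × likelihood:
  M5: 0.23 × 0.115 = 0.02645
  M2: 0.27 × 0.05 = 0.0135
  M4: 0.5 × 0.168 = 0.084
Normalizing constant = 0.12395.
Largest term belongs to M4, so M4 is most probable.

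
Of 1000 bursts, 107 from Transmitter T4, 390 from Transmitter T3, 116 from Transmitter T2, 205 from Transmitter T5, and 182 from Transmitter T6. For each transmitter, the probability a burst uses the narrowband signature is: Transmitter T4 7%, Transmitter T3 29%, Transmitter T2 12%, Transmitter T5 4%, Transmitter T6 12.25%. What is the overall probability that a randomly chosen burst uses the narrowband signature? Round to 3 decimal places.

0.165

Unnormalized posteriors (prior × likelihood):
  Transmitter T4: 0.107 × 0.07 = 0.00749
  Transmitter T3: 0.39 × 0.29 = 0.1131
  Transmitter T2: 0.116 × 0.12 = 0.01392
  Transmitter T5: 0.205 × 0.04 = 0.0082
  Transmitter T6: 0.182 × 0.1225 = 0.022295
P(narrowband) = 0.00749 + 0.1131 + 0.01392 + 0.0082 + 0.022295 = 0.165005 → 0.165.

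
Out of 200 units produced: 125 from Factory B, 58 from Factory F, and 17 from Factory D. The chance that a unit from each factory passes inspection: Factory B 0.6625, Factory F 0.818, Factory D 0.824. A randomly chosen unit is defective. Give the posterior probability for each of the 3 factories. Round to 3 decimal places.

Taking complements, P(defective | each) = Factory B 0.3375, Factory F 0.182, Factory D 0.176.
Compute prior × likelihood for every hypothesis:
  Factory B: 0.625 × 0.3375 = 0.2109375
  Factory F: 0.29 × 0.182 = 0.05278
  Factory D: 0.085 × 0.176 = 0.01496
Total = 0.2786775.
P(Factory B | defective) = 0.2109375/0.2786775 ≈ 0.757
P(Factory F | defective) = 0.05278/0.2786775 ≈ 0.189
P(Factory D | defective) = 0.01496/0.2786775 ≈ 0.054

Factory B 0.757, Factory F 0.189, Factory D 0.054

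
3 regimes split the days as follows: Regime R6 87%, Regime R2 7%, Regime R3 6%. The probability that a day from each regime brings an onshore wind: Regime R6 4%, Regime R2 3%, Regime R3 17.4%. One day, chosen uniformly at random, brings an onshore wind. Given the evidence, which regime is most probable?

Regime R6

Compute prior × likelihood for every hypothesis:
  Regime R6: 0.87 × 0.04 = 0.0348
  Regime R2: 0.07 × 0.03 = 0.0021
  Regime R3: 0.06 × 0.174 = 0.01044
Sum = 0.04734.
Largest term belongs to Regime R6, so Regime R6 is most probable.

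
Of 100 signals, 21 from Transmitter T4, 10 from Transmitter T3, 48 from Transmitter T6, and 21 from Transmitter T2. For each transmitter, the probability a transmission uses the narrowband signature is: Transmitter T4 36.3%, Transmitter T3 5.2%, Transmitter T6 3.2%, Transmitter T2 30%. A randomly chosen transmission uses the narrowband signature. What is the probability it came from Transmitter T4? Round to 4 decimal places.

Unnormalized posteriors (prior × likelihood):
  Transmitter T4: 0.21 × 0.363 = 0.07623
  Transmitter T3: 0.1 × 0.052 = 0.0052
  Transmitter T6: 0.48 × 0.032 = 0.01536
  Transmitter T2: 0.21 × 0.3 = 0.063
Sum = 0.15979.
P(Transmitter T4 | evidence) = 0.07623 / 0.15979 ≈ 0.4771.

0.4771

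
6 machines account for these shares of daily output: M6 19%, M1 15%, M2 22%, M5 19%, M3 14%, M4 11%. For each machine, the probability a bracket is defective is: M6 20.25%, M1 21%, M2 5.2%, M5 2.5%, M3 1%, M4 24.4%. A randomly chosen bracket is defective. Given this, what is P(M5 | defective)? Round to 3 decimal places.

Compute prior × likelihood for every hypothesis:
  M6: 0.19 × 0.2025 = 0.038475
  M1: 0.15 × 0.21 = 0.0315
  M2: 0.22 × 0.052 = 0.01144
  M5: 0.19 × 0.025 = 0.00475
  M3: 0.14 × 0.01 = 0.0014
  M4: 0.11 × 0.244 = 0.02684
Total = 0.114405.
P(M5 | evidence) = 0.00475 / 0.114405 ≈ 0.042.

0.042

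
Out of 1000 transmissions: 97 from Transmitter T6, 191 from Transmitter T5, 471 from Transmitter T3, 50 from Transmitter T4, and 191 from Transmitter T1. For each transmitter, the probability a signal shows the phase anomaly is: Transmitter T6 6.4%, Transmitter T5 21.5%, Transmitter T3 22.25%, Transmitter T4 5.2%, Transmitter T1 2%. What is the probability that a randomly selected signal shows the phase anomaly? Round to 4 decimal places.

0.1585

Unnormalized posteriors (prior × likelihood):
  Transmitter T6: 0.097 × 0.064 = 0.006208
  Transmitter T5: 0.191 × 0.215 = 0.041065
  Transmitter T3: 0.471 × 0.2225 = 0.1047975
  Transmitter T4: 0.05 × 0.052 = 0.0026
  Transmitter T1: 0.191 × 0.02 = 0.00382
P(anomaly) = 0.006208 + 0.041065 + 0.1047975 + 0.0026 + 0.00382 = 0.1584905 → 0.1585.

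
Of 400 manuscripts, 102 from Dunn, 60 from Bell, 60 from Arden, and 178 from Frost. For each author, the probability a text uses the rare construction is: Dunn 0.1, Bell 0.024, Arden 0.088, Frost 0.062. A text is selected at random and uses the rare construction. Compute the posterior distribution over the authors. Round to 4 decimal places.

Dunn 0.3649, Bell 0.0515, Arden 0.1889, Frost 0.3948

Unnormalized posteriors (prior × likelihood):
  Dunn: 0.255 × 0.1 = 0.0255
  Bell: 0.15 × 0.024 = 0.0036
  Arden: 0.15 × 0.088 = 0.0132
  Frost: 0.445 × 0.062 = 0.02759
Total = 0.06989.
P(Dunn | rare-form) = 0.0255/0.06989 ≈ 0.3649
P(Bell | rare-form) = 0.0036/0.06989 ≈ 0.0515
P(Arden | rare-form) = 0.0132/0.06989 ≈ 0.1889
P(Frost | rare-form) = 0.02759/0.06989 ≈ 0.3948
(Check: 0.3649+0.0515+0.1889+0.3948 = 1.0001.)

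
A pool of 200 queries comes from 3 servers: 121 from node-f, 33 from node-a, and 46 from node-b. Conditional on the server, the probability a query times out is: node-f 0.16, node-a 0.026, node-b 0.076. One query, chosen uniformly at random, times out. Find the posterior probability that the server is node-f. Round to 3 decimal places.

0.816

By Bayes' rule, posterior ∝ prior × likelihood:
  node-f: 0.605 × 0.16 = 0.0968
  node-a: 0.165 × 0.026 = 0.00429
  node-b: 0.23 × 0.076 = 0.01748
Normalizing constant = 0.11857.
P(node-f | evidence) = 0.0968 / 0.11857 ≈ 0.816.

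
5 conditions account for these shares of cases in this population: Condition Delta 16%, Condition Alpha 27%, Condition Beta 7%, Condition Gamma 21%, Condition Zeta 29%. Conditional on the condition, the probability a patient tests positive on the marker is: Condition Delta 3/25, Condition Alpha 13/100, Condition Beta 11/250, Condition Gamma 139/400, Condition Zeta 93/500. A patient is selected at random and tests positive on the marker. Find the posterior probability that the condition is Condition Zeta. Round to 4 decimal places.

Compute prior × likelihood for every hypothesis:
  Condition Delta: 0.16 × 0.12 = 0.0192
  Condition Alpha: 0.27 × 0.13 = 0.0351
  Condition Beta: 0.07 × 0.044 = 0.00308
  Condition Gamma: 0.21 × 0.3475 = 0.072975
  Condition Zeta: 0.29 × 0.186 = 0.05394
Sum = 0.184295.
P(Condition Zeta | evidence) = 0.05394 / 0.184295 ≈ 0.2927.

0.2927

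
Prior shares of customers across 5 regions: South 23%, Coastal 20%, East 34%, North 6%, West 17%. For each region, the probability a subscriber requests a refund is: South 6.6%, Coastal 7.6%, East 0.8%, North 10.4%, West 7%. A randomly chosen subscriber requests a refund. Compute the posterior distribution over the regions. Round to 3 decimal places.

South 0.296, Coastal 0.297, East 0.053, North 0.122, West 0.232

By Bayes' rule, posterior ∝ prior × likelihood:
  South: 0.23 × 0.066 = 0.01518
  Coastal: 0.2 × 0.076 = 0.0152
  East: 0.34 × 0.008 = 0.00272
  North: 0.06 × 0.104 = 0.00624
  West: 0.17 × 0.07 = 0.0119
Sum = 0.05124.
P(South | refund) = 0.01518/0.05124 ≈ 0.296
P(Coastal | refund) = 0.0152/0.05124 ≈ 0.297
P(East | refund) = 0.00272/0.05124 ≈ 0.053
P(North | refund) = 0.00624/0.05124 ≈ 0.122
P(West | refund) = 0.0119/0.05124 ≈ 0.232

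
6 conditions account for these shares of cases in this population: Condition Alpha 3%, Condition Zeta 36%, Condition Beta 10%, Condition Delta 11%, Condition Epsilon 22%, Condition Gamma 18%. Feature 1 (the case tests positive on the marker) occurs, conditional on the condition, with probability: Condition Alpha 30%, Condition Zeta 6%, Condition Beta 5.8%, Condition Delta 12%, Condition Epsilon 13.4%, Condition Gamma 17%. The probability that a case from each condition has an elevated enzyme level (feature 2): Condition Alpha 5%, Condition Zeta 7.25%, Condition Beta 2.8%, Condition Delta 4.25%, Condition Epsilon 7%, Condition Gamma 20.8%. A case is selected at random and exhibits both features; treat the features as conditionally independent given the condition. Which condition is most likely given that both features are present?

Condition Gamma

Prior × likelihood for each hypothesis:
  Condition Alpha: 0.03 × 0.3 × 0.05 = 0.00045
  Condition Zeta: 0.36 × 0.06 × 0.0725 = 0.001566
  Condition Beta: 0.1 × 0.058 × 0.028 = 0.0001624
  Condition Delta: 0.11 × 0.12 × 0.0425 = 0.000561
  Condition Epsilon: 0.22 × 0.134 × 0.07 = 0.0020636
  Condition Gamma: 0.18 × 0.17 × 0.208 = 0.0063648
Sum = 0.0111678.
Largest term belongs to Condition Gamma, so Condition Gamma is most probable.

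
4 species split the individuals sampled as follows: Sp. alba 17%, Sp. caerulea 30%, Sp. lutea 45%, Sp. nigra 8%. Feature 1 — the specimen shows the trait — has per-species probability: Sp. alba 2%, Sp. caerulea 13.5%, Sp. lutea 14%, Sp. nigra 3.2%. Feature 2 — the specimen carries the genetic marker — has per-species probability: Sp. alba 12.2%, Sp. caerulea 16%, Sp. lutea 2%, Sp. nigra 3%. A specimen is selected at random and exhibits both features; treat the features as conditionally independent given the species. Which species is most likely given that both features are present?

By Bayes' rule, posterior ∝ prior × likelihood:
  Sp. alba: 0.17 × 0.02 × 0.122 = 0.0004148
  Sp. caerulea: 0.3 × 0.135 × 0.16 = 0.00648
  Sp. lutea: 0.45 × 0.14 × 0.02 = 0.00126
  Sp. nigra: 0.08 × 0.032 × 0.03 = 0.0000768
Normalizing constant = 0.0082316.
Largest term belongs to Sp. caerulea, so Sp. caerulea is most probable.

Sp. caerulea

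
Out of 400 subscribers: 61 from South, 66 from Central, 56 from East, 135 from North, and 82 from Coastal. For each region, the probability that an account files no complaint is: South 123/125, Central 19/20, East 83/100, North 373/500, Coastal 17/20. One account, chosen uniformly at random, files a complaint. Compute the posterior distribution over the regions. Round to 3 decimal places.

Taking complements, P(complaint | each) = South 0.016, Central 0.05, East 0.17, North 0.254, Coastal 0.15.
Unnormalized posteriors (prior × likelihood):
  South: 0.1525 × 0.016 = 0.00244
  Central: 0.165 × 0.05 = 0.00825
  East: 0.14 × 0.17 = 0.0238
  North: 0.3375 × 0.254 = 0.085725
  Coastal: 0.205 × 0.15 = 0.03075
Total = 0.150965.
P(South | complaint) = 0.00244/0.150965 ≈ 0.016
P(Central | complaint) = 0.00825/0.150965 ≈ 0.055
P(East | complaint) = 0.0238/0.150965 ≈ 0.158
P(North | complaint) = 0.085725/0.150965 ≈ 0.568
P(Coastal | complaint) = 0.03075/0.150965 ≈ 0.204
(Check: 0.016+0.055+0.158+0.568+0.204 = 1.001.)

South 0.016, Central 0.055, East 0.158, North 0.568, Coastal 0.204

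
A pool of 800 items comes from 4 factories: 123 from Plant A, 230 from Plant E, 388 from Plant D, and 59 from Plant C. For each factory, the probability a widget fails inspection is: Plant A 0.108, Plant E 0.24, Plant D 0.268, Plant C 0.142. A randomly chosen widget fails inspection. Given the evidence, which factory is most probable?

Plant D

Unnormalized posteriors (prior × likelihood):
  Plant A: 0.15375 × 0.108 = 0.016605
  Plant E: 0.2875 × 0.24 = 0.069
  Plant D: 0.485 × 0.268 = 0.12998
  Plant C: 0.07375 × 0.142 = 0.0104725
Sum = 0.2260575.
Largest term belongs to Plant D, so Plant D is most probable.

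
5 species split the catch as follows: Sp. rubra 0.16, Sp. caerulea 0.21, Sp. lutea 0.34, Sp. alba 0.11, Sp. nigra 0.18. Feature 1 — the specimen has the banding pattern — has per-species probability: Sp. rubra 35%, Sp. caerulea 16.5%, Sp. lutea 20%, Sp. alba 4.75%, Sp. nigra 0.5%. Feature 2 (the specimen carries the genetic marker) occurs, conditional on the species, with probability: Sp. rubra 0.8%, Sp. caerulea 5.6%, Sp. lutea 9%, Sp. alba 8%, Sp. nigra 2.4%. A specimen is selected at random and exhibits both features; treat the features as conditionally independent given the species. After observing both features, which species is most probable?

By Bayes' rule, posterior ∝ prior × likelihood:
  Sp. rubra: 0.16 × 0.35 × 0.008 = 0.000448
  Sp. caerulea: 0.21 × 0.165 × 0.056 = 0.0019404
  Sp. lutea: 0.34 × 0.2 × 0.09 = 0.00612
  Sp. alba: 0.11 × 0.0475 × 0.08 = 0.000418
  Sp. nigra: 0.18 × 0.005 × 0.024 = 0.0000216
Normalizing constant = 0.008948.
Largest term belongs to Sp. lutea, so Sp. lutea is most probable.

Sp. lutea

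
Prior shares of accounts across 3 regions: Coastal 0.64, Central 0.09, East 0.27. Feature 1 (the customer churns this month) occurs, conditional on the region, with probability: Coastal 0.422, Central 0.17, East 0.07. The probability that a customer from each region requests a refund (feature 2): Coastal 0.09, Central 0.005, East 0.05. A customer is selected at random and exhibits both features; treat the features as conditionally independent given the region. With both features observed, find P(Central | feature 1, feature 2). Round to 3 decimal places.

Prior × likelihood for each hypothesis:
  Coastal: 0.64 × 0.422 × 0.09 = 0.0243072
  Central: 0.09 × 0.17 × 0.005 = 0.0000765
  East: 0.27 × 0.07 × 0.05 = 0.000945
Sum = 0.0253287.
P(Central | evidence) = 0.0000765 / 0.0253287 ≈ 0.003.

0.003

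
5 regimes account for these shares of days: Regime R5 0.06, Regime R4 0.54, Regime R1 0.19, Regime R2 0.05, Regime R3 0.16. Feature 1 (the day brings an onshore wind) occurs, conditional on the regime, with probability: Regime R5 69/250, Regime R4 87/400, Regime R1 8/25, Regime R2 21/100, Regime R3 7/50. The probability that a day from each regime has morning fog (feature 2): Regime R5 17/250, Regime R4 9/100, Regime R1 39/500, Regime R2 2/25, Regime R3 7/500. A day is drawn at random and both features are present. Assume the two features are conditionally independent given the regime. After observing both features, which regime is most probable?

Unnormalized posteriors (prior × likelihood):
  Regime R5: 0.06 × 0.276 × 0.068 = 0.00112608
  Regime R4: 0.54 × 0.2175 × 0.09 = 0.0105705
  Regime R1: 0.19 × 0.32 × 0.078 = 0.0047424
  Regime R2: 0.05 × 0.21 × 0.08 = 0.00084
  Regime R3: 0.16 × 0.14 × 0.014 = 0.0003136
Total = 0.01759258.
Largest term belongs to Regime R4, so Regime R4 is most probable.

Regime R4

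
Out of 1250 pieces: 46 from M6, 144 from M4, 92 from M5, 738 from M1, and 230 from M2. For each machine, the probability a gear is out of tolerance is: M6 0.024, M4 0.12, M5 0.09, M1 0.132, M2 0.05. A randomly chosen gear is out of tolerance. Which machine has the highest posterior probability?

By Bayes' rule, posterior ∝ prior × likelihood:
  M6: 0.0368 × 0.024 = 0.0008832
  M4: 0.1152 × 0.12 = 0.013824
  M5: 0.0736 × 0.09 = 0.006624
  M1: 0.5904 × 0.132 = 0.0779328
  M2: 0.184 × 0.05 = 0.0092
Sum = 0.108464.
Largest term belongs to M1, so M1 is most probable.

M1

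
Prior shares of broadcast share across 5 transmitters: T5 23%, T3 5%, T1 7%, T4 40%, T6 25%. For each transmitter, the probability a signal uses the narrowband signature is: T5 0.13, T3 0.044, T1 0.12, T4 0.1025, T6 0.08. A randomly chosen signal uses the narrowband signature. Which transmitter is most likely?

T4

Unnormalized posteriors (prior × likelihood):
  T5: 0.23 × 0.13 = 0.0299
  T3: 0.05 × 0.044 = 0.0022
  T1: 0.07 × 0.12 = 0.0084
  T4: 0.4 × 0.1025 = 0.041
  T6: 0.25 × 0.08 = 0.02
Total = 0.1015.
Largest term belongs to T4, so T4 is most probable.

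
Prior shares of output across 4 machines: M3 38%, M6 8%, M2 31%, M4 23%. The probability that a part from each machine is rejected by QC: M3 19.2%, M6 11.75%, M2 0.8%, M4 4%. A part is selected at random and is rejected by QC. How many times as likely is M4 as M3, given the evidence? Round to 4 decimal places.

Unnormalized posteriors (prior × likelihood):
  M3: 0.38 × 0.192 = 0.07296
  M6: 0.08 × 0.1175 = 0.0094
  M2: 0.31 × 0.008 = 0.00248
  M4: 0.23 × 0.04 = 0.0092
Total = 0.09404.
The ratio is 0.0092 / 0.07296 (the normalizer cancels) = 0.1261.

0.1261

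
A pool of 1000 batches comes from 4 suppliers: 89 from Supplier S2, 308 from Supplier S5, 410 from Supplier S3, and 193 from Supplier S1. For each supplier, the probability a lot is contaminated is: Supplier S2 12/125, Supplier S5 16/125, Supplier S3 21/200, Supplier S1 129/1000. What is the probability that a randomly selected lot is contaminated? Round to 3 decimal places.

0.116

Prior × likelihood for each hypothesis:
  Supplier S2: 0.089 × 0.096 = 0.008544
  Supplier S5: 0.308 × 0.128 = 0.039424
  Supplier S3: 0.41 × 0.105 = 0.04305
  Supplier S1: 0.193 × 0.129 = 0.024897
P(contaminated) = 0.008544 + 0.039424 + 0.04305 + 0.024897 = 0.115915 → 0.116.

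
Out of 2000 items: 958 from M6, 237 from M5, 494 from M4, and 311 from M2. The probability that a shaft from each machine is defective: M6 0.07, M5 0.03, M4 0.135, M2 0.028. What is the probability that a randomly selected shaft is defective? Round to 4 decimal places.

0.0748

By Bayes' rule, posterior ∝ prior × likelihood:
  M6: 0.479 × 0.07 = 0.03353
  M5: 0.1185 × 0.03 = 0.003555
  M4: 0.247 × 0.135 = 0.033345
  M2: 0.1555 × 0.028 = 0.004354
P(defective) = 0.03353 + 0.003555 + 0.033345 + 0.004354 = 0.074784 → 0.0748.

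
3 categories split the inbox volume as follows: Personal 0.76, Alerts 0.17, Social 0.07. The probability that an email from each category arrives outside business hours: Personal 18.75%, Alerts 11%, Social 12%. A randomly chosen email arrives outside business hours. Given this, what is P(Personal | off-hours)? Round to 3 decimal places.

0.840

Compute prior × likelihood for every hypothesis:
  Personal: 0.76 × 0.1875 = 0.1425
  Alerts: 0.17 × 0.11 = 0.0187
  Social: 0.07 × 0.12 = 0.0084
Total = 0.1696.
P(Personal | evidence) = 0.1425 / 0.1696 ≈ 0.840.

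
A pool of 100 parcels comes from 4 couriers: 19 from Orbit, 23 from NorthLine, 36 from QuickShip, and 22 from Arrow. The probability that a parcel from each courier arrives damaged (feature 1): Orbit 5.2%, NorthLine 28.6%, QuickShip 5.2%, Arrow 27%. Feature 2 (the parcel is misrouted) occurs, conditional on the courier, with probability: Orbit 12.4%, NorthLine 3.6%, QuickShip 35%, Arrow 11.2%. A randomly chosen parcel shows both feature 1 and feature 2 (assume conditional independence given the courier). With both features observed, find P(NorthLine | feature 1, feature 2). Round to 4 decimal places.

0.1410

By Bayes' rule, posterior ∝ prior × likelihood:
  Orbit: 0.19 × 0.052 × 0.124 = 0.00122512
  NorthLine: 0.23 × 0.286 × 0.036 = 0.00236808
  QuickShip: 0.36 × 0.052 × 0.35 = 0.006552
  Arrow: 0.22 × 0.27 × 0.112 = 0.0066528
Total = 0.016798.
P(NorthLine | evidence) = 0.00236808 / 0.016798 ≈ 0.1410.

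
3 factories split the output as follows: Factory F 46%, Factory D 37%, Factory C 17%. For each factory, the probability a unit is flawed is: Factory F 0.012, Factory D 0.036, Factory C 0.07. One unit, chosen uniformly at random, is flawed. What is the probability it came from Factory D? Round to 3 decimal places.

0.433

Unnormalized posteriors (prior × likelihood):
  Factory F: 0.46 × 0.012 = 0.00552
  Factory D: 0.37 × 0.036 = 0.01332
  Factory C: 0.17 × 0.07 = 0.0119
Normalizing constant = 0.03074.
P(Factory D | evidence) = 0.01332 / 0.03074 ≈ 0.433.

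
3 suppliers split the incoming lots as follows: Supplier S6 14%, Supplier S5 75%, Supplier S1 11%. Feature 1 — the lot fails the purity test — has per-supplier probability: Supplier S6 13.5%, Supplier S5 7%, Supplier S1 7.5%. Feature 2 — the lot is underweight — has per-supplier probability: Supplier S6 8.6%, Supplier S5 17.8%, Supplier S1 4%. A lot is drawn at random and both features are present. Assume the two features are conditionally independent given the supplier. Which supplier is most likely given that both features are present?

Compute prior × likelihood for every hypothesis:
  Supplier S6: 0.14 × 0.135 × 0.086 = 0.0016254
  Supplier S5: 0.75 × 0.07 × 0.178 = 0.009345
  Supplier S1: 0.11 × 0.075 × 0.04 = 0.00033
Sum = 0.0113004.
Largest term belongs to Supplier S5, so Supplier S5 is most probable.

Supplier S5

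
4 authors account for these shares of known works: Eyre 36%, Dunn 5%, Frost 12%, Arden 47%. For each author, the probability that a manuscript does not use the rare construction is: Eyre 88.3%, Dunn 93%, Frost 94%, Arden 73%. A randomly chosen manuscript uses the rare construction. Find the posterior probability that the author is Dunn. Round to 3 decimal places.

Taking complements, P(rare-form | each) = Eyre 0.117, Dunn 0.07, Frost 0.06, Arden 0.27.
Compute prior × likelihood for every hypothesis:
  Eyre: 0.36 × 0.117 = 0.04212
  Dunn: 0.05 × 0.07 = 0.0035
  Frost: 0.12 × 0.06 = 0.0072
  Arden: 0.47 × 0.27 = 0.1269
Total = 0.17972.
P(Dunn | evidence) = 0.0035 / 0.17972 ≈ 0.019.

0.019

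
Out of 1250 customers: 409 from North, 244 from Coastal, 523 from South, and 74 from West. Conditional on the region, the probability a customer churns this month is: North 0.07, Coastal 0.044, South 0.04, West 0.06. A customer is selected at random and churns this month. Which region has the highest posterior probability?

North

By Bayes' rule, posterior ∝ prior × likelihood:
  North: 0.3272 × 0.07 = 0.022904
  Coastal: 0.1952 × 0.044 = 0.0085888
  South: 0.4184 × 0.04 = 0.016736
  West: 0.0592 × 0.06 = 0.003552
Total = 0.0517808.
Largest term belongs to North, so North is most probable.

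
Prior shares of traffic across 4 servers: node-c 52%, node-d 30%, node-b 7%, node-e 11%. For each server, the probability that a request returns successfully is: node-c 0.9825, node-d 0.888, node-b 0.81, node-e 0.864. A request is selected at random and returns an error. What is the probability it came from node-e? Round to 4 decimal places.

Taking complements, P(error | each) = node-c 0.0175, node-d 0.112, node-b 0.19, node-e 0.136.
Prior × likelihood for each hypothesis:
  node-c: 0.52 × 0.0175 = 0.0091
  node-d: 0.3 × 0.112 = 0.0336
  node-b: 0.07 × 0.19 = 0.0133
  node-e: 0.11 × 0.136 = 0.01496
Sum = 0.07096.
P(node-e | evidence) = 0.01496 / 0.07096 ≈ 0.2108.

0.2108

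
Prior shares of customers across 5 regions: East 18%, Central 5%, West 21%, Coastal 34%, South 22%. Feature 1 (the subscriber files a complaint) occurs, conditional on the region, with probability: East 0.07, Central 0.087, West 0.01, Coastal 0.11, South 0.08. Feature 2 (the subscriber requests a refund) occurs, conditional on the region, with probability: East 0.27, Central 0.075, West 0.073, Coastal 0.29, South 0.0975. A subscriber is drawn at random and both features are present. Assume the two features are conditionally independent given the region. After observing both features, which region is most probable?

Coastal

Prior × likelihood for each hypothesis:
  East: 0.18 × 0.07 × 0.27 = 0.003402
  Central: 0.05 × 0.087 × 0.075 = 0.00032625
  West: 0.21 × 0.01 × 0.073 = 0.0001533
  Coastal: 0.34 × 0.11 × 0.29 = 0.010846
  South: 0.22 × 0.08 × 0.0975 = 0.001716
Sum = 0.01644355.
Largest term belongs to Coastal, so Coastal is most probable.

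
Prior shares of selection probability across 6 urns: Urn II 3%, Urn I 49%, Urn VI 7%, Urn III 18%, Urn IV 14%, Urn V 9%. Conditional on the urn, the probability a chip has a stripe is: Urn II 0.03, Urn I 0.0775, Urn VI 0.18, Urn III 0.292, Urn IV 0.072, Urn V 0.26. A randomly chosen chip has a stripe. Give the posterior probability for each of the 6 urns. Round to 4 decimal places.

Urn II 0.0065, Urn I 0.2762, Urn VI 0.0916, Urn III 0.3822, Urn IV 0.0733, Urn V 0.1702

Prior × likelihood for each hypothesis:
  Urn II: 0.03 × 0.03 = 0.0009
  Urn I: 0.49 × 0.0775 = 0.037975
  Urn VI: 0.07 × 0.18 = 0.0126
  Urn III: 0.18 × 0.292 = 0.05256
  Urn IV: 0.14 × 0.072 = 0.01008
  Urn V: 0.09 × 0.26 = 0.0234
Sum = 0.137515.
P(Urn II | striped) = 0.0009/0.137515 ≈ 0.0065
P(Urn I | striped) = 0.037975/0.137515 ≈ 0.2762
P(Urn VI | striped) = 0.0126/0.137515 ≈ 0.0916
P(Urn III | striped) = 0.05256/0.137515 ≈ 0.3822
P(Urn IV | striped) = 0.01008/0.137515 ≈ 0.0733
P(Urn V | striped) = 0.0234/0.137515 ≈ 0.1702
(Check: 0.0065+0.2762+0.0916+0.3822+0.0733+0.1702 = 1.0000.)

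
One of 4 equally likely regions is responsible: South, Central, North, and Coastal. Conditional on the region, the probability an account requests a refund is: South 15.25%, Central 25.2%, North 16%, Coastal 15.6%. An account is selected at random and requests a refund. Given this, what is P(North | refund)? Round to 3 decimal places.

0.222

Since the prior is uniform, the posterior is proportional to the likelihood:
  South: 0.1525
  Central: 0.252
  North: 0.16
  Coastal: 0.156
Normalizing constant = 0.7205.
P(North | evidence) = 0.16 / 0.7205 ≈ 0.222.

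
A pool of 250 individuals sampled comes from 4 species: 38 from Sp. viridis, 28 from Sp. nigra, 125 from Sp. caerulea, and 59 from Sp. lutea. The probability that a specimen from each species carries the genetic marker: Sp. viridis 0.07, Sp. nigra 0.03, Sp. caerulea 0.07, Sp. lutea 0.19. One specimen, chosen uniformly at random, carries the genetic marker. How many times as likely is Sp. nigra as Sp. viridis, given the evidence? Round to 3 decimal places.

0.316

Compute prior × likelihood for every hypothesis:
  Sp. viridis: 0.152 × 0.07 = 0.01064
  Sp. nigra: 0.112 × 0.03 = 0.00336
  Sp. caerulea: 0.5 × 0.07 = 0.035
  Sp. lutea: 0.236 × 0.19 = 0.04484
Total = 0.09384.
The ratio is 0.00336 / 0.01064 (the normalizer cancels) = 0.316.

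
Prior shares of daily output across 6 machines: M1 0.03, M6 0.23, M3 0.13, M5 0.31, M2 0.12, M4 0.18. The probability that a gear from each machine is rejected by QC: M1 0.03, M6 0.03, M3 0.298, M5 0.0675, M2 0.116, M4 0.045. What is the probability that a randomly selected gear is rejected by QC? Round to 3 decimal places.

0.089

Prior × likelihood for each hypothesis:
  M1: 0.03 × 0.03 = 0.0009
  M6: 0.23 × 0.03 = 0.0069
  M3: 0.13 × 0.298 = 0.03874
  M5: 0.31 × 0.0675 = 0.020925
  M2: 0.12 × 0.116 = 0.01392
  M4: 0.18 × 0.045 = 0.0081
P(rejected) = 0.0009 + 0.0069 + 0.03874 + 0.020925 + 0.01392 + 0.0081 = 0.089485 → 0.089.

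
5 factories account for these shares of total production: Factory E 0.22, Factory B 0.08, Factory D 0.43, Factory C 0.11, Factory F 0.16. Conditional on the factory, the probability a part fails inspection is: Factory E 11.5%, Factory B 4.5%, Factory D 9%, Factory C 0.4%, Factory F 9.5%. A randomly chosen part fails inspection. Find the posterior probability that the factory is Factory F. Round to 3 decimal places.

Unnormalized posteriors (prior × likelihood):
  Factory E: 0.22 × 0.115 = 0.0253
  Factory B: 0.08 × 0.045 = 0.0036
  Factory D: 0.43 × 0.09 = 0.0387
  Factory C: 0.11 × 0.004 = 0.00044
  Factory F: 0.16 × 0.095 = 0.0152
Sum = 0.08324.
P(Factory F | evidence) = 0.0152 / 0.08324 ≈ 0.183.

0.183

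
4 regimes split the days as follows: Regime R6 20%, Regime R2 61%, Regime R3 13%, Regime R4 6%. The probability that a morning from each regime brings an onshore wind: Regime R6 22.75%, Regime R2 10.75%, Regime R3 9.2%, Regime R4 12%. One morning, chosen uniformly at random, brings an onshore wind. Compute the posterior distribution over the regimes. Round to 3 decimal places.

Unnormalized posteriors (prior × likelihood):
  Regime R6: 0.2 × 0.2275 = 0.0455
  Regime R2: 0.61 × 0.1075 = 0.065575
  Regime R3: 0.13 × 0.092 = 0.01196
  Regime R4: 0.06 × 0.12 = 0.0072
Sum = 0.130235.
P(Regime R6 | onshore) = 0.0455/0.130235 ≈ 0.349
P(Regime R2 | onshore) = 0.065575/0.130235 ≈ 0.504
P(Regime R3 | onshore) = 0.01196/0.130235 ≈ 0.092
P(Regime R4 | onshore) = 0.0072/0.130235 ≈ 0.055

Regime R6 0.349, Regime R2 0.504, Regime R3 0.092, Regime R4 0.055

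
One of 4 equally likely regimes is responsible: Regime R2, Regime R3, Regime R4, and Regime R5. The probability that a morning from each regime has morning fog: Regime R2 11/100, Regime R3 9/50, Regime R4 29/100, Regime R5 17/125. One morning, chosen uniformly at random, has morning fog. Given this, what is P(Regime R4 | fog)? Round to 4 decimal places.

With a uniform prior (1/4 each), posterior ∝ likelihood:
  Regime R2: 0.11
  Regime R3: 0.18
  Regime R4: 0.29
  Regime R5: 0.136
Sum = 0.716.
P(Regime R4 | evidence) = 0.29 / 0.716 ≈ 0.4050.

0.4050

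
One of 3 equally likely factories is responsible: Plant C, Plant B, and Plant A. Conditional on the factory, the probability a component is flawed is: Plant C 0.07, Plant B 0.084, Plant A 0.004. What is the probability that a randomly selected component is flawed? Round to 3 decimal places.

Since the prior is uniform, the posterior is proportional to the likelihood:
  Plant C: 0.07
  Plant B: 0.084
  Plant A: 0.004
P(flawed) = (1/3) × (0.07 + 0.084 + 0.004) = 0.158/3 ≈ 0.053.

0.053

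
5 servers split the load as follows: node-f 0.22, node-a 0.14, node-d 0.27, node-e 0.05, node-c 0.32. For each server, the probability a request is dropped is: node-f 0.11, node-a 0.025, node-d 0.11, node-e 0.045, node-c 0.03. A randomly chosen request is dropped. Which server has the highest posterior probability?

node-d

Unnormalized posteriors (prior × likelihood):
  node-f: 0.22 × 0.11 = 0.0242
  node-a: 0.14 × 0.025 = 0.0035
  node-d: 0.27 × 0.11 = 0.0297
  node-e: 0.05 × 0.045 = 0.00225
  node-c: 0.32 × 0.03 = 0.0096
Sum = 0.06925.
Largest term belongs to node-d, so node-d is most probable.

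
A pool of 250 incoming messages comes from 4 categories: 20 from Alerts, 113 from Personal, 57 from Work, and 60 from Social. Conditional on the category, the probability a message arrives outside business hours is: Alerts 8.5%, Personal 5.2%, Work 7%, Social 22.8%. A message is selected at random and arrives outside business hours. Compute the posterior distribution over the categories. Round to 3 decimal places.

By Bayes' rule, posterior ∝ prior × likelihood:
  Alerts: 0.08 × 0.085 = 0.0068
  Personal: 0.452 × 0.052 = 0.023504
  Work: 0.228 × 0.07 = 0.01596
  Social: 0.24 × 0.228 = 0.05472
Sum = 0.100984.
P(Alerts | off-hours) = 0.0068/0.100984 ≈ 0.067
P(Personal | off-hours) = 0.023504/0.100984 ≈ 0.233
P(Work | off-hours) = 0.01596/0.100984 ≈ 0.158
P(Social | off-hours) = 0.05472/0.100984 ≈ 0.542
(Check: 0.067+0.233+0.158+0.542 = 1.000.)

Alerts 0.067, Personal 0.233, Work 0.158, Social 0.542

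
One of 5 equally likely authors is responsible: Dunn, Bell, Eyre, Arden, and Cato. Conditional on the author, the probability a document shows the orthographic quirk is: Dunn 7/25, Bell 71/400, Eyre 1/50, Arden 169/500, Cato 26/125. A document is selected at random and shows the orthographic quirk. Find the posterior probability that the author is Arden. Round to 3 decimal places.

With a uniform prior (1/5 each), posterior ∝ likelihood:
  Dunn: 0.28
  Bell: 0.1775
  Eyre: 0.02
  Arden: 0.338
  Cato: 0.208
Normalizing constant = 1.0235.
P(Arden | evidence) = 0.338 / 1.0235 ≈ 0.330.

0.330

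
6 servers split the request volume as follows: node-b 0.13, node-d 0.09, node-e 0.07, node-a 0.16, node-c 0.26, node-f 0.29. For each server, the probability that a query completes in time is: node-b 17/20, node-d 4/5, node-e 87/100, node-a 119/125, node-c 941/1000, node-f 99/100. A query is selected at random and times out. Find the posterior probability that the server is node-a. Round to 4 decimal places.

Taking complements, P(timeout | each) = node-b 0.15, node-d 0.2, node-e 0.13, node-a 0.048, node-c 0.059, node-f 0.01.
Prior × likelihood for each hypothesis:
  node-b: 0.13 × 0.15 = 0.0195
  node-d: 0.09 × 0.2 = 0.018
  node-e: 0.07 × 0.13 = 0.0091
  node-a: 0.16 × 0.048 = 0.00768
  node-c: 0.26 × 0.059 = 0.01534
  node-f: 0.29 × 0.01 = 0.0029
Total = 0.07252.
P(node-a | evidence) = 0.00768 / 0.07252 ≈ 0.1059.

0.1059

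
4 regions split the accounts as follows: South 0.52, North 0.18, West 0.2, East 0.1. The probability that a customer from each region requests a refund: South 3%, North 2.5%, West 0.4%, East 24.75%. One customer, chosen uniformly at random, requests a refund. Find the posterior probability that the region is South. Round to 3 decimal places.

By Bayes' rule, posterior ∝ prior × likelihood:
  South: 0.52 × 0.03 = 0.0156
  North: 0.18 × 0.025 = 0.0045
  West: 0.2 × 0.004 = 0.0008
  East: 0.1 × 0.2475 = 0.02475
Total = 0.04565.
P(South | evidence) = 0.0156 / 0.04565 ≈ 0.342.

0.342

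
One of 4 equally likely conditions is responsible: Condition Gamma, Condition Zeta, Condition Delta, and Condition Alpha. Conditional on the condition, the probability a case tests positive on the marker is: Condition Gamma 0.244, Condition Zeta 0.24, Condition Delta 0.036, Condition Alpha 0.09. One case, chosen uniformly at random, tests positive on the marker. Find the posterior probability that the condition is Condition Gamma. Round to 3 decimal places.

Since the prior is uniform, the posterior is proportional to the likelihood:
  Condition Gamma: 0.244
  Condition Zeta: 0.24
  Condition Delta: 0.036
  Condition Alpha: 0.09
Sum = 0.61.
P(Condition Gamma | evidence) = 0.244 / 0.61 ≈ 0.400.

0.400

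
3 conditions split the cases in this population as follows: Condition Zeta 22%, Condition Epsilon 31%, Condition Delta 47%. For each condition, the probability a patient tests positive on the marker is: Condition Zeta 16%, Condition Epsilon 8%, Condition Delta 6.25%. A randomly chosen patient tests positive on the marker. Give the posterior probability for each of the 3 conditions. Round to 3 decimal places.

Condition Zeta 0.394, Condition Epsilon 0.277, Condition Delta 0.329

Prior × likelihood for each hypothesis:
  Condition Zeta: 0.22 × 0.16 = 0.0352
  Condition Epsilon: 0.31 × 0.08 = 0.0248
  Condition Delta: 0.47 × 0.0625 = 0.029375
Sum = 0.089375.
P(Condition Zeta | marker-positive) = 0.0352/0.089375 ≈ 0.394
P(Condition Epsilon | marker-positive) = 0.0248/0.089375 ≈ 0.277
P(Condition Delta | marker-positive) = 0.029375/0.089375 ≈ 0.329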